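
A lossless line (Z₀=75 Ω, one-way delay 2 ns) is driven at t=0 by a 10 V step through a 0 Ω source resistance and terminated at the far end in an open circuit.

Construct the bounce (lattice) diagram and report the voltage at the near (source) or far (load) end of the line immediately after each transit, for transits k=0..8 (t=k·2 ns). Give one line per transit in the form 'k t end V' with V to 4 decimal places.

0 0 source 10.0000
1 2 load 20.0000
2 4 source 10.0000
3 6 load 0.0000
4 8 source 10.0000
5 10 load 20.0000
6 12 source 10.0000
7 14 load 0.0000
8 16 source 10.0000

Γ_L=1.000000, Γ_S=-1.000000; launch V₁=10·75/75=10.000000
k=0 src: V=10.0000
k=1 load: inc=10.000000, refl=10.000000·1.000000=10.0000; V=0.000000+10.000000+10.000000=20.0000
k=2 src: inc=10.000000, refl=10.000000·-1.000000=-10.0000; V=10.000000+10.000000+-10.000000=10.0000
k=3 load: inc=-10.000000, refl=-10.000000·1.000000=-10.0000; V=20.000000+-10.000000+-10.000000=0.0000
k=4 src: inc=-10.000000, refl=-10.000000·-1.000000=10.0000; V=10.000000+-10.000000+10.000000=10.0000
k=5 load: inc=10.000000, refl=10.000000·1.000000=10.0000; V=0.000000+10.000000+10.000000=20.0000
k=6 src: inc=10.000000, refl=10.000000·-1.000000=-10.0000; V=10.000000+10.000000+-10.000000=10.0000
k=7 load: inc=-10.000000, refl=-10.000000·1.000000=-10.0000; V=20.000000+-10.000000+-10.000000=0.0000
k=8 src: inc=-10.000000, refl=-10.000000·-1.000000=10.0000; V=10.000000+-10.000000+10.000000=10.0000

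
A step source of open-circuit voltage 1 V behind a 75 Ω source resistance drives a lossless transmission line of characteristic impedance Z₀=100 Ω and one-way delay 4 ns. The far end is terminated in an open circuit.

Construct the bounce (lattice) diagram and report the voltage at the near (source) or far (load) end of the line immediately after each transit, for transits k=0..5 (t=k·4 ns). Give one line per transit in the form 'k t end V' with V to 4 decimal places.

Γ_L=1.000000, Γ_S=-0.142857; launch V₁=1·100/175=0.571429
k=0 src: V=0.5714
k=1 load: inc=0.571429, refl=0.571429·1.000000=0.5714; V=0.000000+0.571429+0.571429=1.1429
k=2 src: inc=0.571429, refl=0.571429·-0.142857=-0.0816; V=0.571429+0.571429+-0.081633=1.0612
k=3 load: inc=-0.081633, refl=-0.081633·1.000000=-0.0816; V=1.142857+-0.081633+-0.081633=0.9796
k=4 src: inc=-0.081633, refl=-0.081633·-0.142857=0.0117; V=1.061224+-0.081633+0.011662=0.9913
k=5 load: inc=0.011662, refl=0.011662·1.000000=0.0117; V=0.979592+0.011662+0.011662=1.0029

0 0 source 0.5714
1 4 load 1.1429
2 8 source 1.0612
3 12 load 0.9796
4 16 source 0.9913
5 20 load 1.0029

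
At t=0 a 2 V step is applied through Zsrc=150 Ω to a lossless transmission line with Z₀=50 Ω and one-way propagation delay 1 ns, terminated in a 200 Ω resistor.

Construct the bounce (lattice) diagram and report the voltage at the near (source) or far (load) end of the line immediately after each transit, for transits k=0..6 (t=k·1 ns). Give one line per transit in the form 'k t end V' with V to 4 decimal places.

Γ_L=0.600000, Γ_S=0.500000; launch V₁=2·50/200=0.500000
k=0 src: V=0.5000
k=1 load: inc=0.500000, refl=0.500000·0.600000=0.3000; V=0.000000+0.500000+0.300000=0.8000
k=2 src: inc=0.300000, refl=0.300000·0.500000=0.1500; V=0.500000+0.300000+0.150000=0.9500
k=3 load: inc=0.150000, refl=0.150000·0.600000=0.0900; V=0.800000+0.150000+0.090000=1.0400
k=4 src: inc=0.090000, refl=0.090000·0.500000=0.0450; V=0.950000+0.090000+0.045000=1.0850
k=5 load: inc=0.045000, refl=0.045000·0.600000=0.0270; V=1.040000+0.045000+0.027000=1.1120
k=6 src: inc=0.027000, refl=0.027000·0.500000=0.0135; V=1.085000+0.027000+0.013500=1.1255

0 0 source 0.5000
1 1 load 0.8000
2 2 source 0.9500
3 3 load 1.0400
4 4 source 1.0850
5 5 load 1.1120
6 6 source 1.1255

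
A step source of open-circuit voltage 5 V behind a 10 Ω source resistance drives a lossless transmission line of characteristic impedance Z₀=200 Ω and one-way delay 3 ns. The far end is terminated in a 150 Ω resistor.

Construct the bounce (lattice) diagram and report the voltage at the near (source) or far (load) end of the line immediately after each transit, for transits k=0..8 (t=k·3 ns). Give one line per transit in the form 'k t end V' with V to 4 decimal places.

0 0 source 4.7619
1 3 load 4.0816
2 6 source 4.6971
3 9 load 4.6092
4 12 source 4.6887
5 15 load 4.6774
6 18 source 4.6877
7 21 load 4.6862
8 24 source 4.6875

Γ_L=-0.142857, Γ_S=-0.904762; launch V₁=5·200/210=4.761905
k=0 src: V=4.7619
k=1 load: inc=4.761905, refl=4.761905·-0.142857=-0.6803; V=0.000000+4.761905+-0.680272=4.0816
k=2 src: inc=-0.680272, refl=-0.680272·-0.904762=0.6155; V=4.761905+-0.680272+0.615484=4.6971
k=3 load: inc=0.615484, refl=0.615484·-0.142857=-0.0879; V=4.081633+0.615484+-0.087926=4.6092
k=4 src: inc=-0.087926, refl=-0.087926·-0.904762=0.0796; V=4.697117+-0.087926+0.079552=4.6887
k=5 load: inc=0.079552, refl=0.079552·-0.142857=-0.0114; V=4.609191+0.079552+-0.011365=4.6774
k=6 src: inc=-0.011365, refl=-0.011365·-0.904762=0.0103; V=4.688743+-0.011365+0.010282=4.6877
k=7 load: inc=0.010282, refl=0.010282·-0.142857=-0.0015; V=4.677378+0.010282+-0.001469=4.6862
k=8 src: inc=-0.001469, refl=-0.001469·-0.904762=0.0013; V=4.687661+-0.001469+0.001329=4.6875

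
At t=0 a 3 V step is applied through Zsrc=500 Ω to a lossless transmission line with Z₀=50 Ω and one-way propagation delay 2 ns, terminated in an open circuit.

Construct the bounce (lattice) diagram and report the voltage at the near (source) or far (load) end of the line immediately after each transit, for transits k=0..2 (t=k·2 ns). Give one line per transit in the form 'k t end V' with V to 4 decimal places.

0 0 source 0.2727
1 2 load 0.5455
2 4 source 0.7686

Γ_L=1.000000, Γ_S=0.818182; launch V₁=3·50/550=0.272727
k=0 src: V=0.2727
k=1 load: inc=0.272727, refl=0.272727·1.000000=0.2727; V=0.000000+0.272727+0.272727=0.5455
k=2 src: inc=0.272727, refl=0.272727·0.818182=0.2231; V=0.272727+0.272727+0.223140=0.7686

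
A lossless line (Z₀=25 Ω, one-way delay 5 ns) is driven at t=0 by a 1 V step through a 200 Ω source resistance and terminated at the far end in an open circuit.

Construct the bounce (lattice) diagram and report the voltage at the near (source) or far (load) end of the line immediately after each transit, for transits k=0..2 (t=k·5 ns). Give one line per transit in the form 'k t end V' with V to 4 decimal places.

0 0 source 0.1111
1 5 load 0.2222
2 10 source 0.3086

Γ_L=1.000000, Γ_S=0.777778; launch V₁=1·25/225=0.111111
k=0 src: V=0.1111
k=1 load: inc=0.111111, refl=0.111111·1.000000=0.1111; V=0.000000+0.111111+0.111111=0.2222
k=2 src: inc=0.111111, refl=0.111111·0.777778=0.0864; V=0.111111+0.111111+0.086420=0.3086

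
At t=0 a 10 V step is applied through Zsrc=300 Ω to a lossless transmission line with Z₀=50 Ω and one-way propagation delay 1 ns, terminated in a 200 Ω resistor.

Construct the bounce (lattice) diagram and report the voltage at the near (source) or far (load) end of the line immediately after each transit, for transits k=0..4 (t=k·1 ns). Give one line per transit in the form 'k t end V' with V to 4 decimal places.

0 0 source 1.4286
1 1 load 2.2857
2 2 source 2.8980
3 3 load 3.2653
4 4 source 3.5277

Γ_L=0.600000, Γ_S=0.714286; launch V₁=10·50/350=1.428571
k=0 src: V=1.4286
k=1 load: inc=1.428571, refl=1.428571·0.600000=0.8571; V=0.000000+1.428571+0.857143=2.2857
k=2 src: inc=0.857143, refl=0.857143·0.714286=0.6122; V=1.428571+0.857143+0.612245=2.8980
k=3 load: inc=0.612245, refl=0.612245·0.600000=0.3673; V=2.285714+0.612245+0.367347=3.2653
k=4 src: inc=0.367347, refl=0.367347·0.714286=0.2624; V=2.897959+0.367347+0.262391=3.5277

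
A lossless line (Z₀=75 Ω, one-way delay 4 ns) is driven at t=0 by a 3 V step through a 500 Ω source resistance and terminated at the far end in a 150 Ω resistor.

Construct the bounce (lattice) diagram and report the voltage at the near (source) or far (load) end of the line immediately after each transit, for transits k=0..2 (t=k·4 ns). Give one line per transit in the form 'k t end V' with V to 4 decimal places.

0 0 source 0.3913
1 4 load 0.5217
2 8 source 0.6181

Γ_L=0.333333, Γ_S=0.739130; launch V₁=3·75/575=0.391304
k=0 src: V=0.3913
k=1 load: inc=0.391304, refl=0.391304·0.333333=0.1304; V=0.000000+0.391304+0.130435=0.5217
k=2 src: inc=0.130435, refl=0.130435·0.739130=0.0964; V=0.391304+0.130435+0.096408=0.6181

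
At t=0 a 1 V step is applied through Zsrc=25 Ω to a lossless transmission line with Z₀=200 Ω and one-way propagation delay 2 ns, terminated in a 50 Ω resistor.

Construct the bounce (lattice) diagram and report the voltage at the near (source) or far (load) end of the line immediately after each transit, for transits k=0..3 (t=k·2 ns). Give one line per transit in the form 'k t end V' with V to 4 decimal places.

Γ_L=-0.600000, Γ_S=-0.777778; launch V₁=1·200/225=0.888889
k=0 src: V=0.8889
k=1 load: inc=0.888889, refl=0.888889·-0.600000=-0.5333; V=0.000000+0.888889+-0.533333=0.3556
k=2 src: inc=-0.533333, refl=-0.533333·-0.777778=0.4148; V=0.888889+-0.533333+0.414815=0.7704
k=3 load: inc=0.414815, refl=0.414815·-0.600000=-0.2489; V=0.355556+0.414815+-0.248889=0.5215

0 0 source 0.8889
1 2 load 0.3556
2 4 source 0.7704
3 6 load 0.5215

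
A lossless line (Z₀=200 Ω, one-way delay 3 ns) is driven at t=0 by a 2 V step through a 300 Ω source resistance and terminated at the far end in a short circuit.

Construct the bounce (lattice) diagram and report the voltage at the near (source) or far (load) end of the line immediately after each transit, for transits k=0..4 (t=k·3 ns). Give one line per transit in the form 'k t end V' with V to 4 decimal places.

0 0 source 0.8000
1 3 load 0.0000
2 6 source -0.1600
3 9 load 0.0000
4 12 source 0.0320

Γ_L=-1.000000, Γ_S=0.200000; launch V₁=2·200/500=0.800000
k=0 src: V=0.8000
k=1 load: inc=0.800000, refl=0.800000·-1.000000=-0.8000; V=0.000000+0.800000+-0.800000=0.0000
k=2 src: inc=-0.800000, refl=-0.800000·0.200000=-0.1600; V=0.800000+-0.800000+-0.160000=-0.1600
k=3 load: inc=-0.160000, refl=-0.160000·-1.000000=0.1600; V=0.000000+-0.160000+0.160000=0.0000
k=4 src: inc=0.160000, refl=0.160000·0.200000=0.0320; V=-0.160000+0.160000+0.032000=0.0320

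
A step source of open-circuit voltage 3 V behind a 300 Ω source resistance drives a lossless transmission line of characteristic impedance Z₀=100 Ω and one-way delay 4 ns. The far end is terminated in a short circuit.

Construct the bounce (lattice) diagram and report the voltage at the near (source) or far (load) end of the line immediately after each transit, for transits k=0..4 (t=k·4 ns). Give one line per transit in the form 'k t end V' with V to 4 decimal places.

0 0 source 0.7500
1 4 load 0.0000
2 8 source -0.3750
3 12 load 0.0000
4 16 source 0.1875

Γ_L=-1.000000, Γ_S=0.500000; launch V₁=3·100/400=0.750000
k=0 src: V=0.7500
k=1 load: inc=0.750000, refl=0.750000·-1.000000=-0.7500; V=0.000000+0.750000+-0.750000=0.0000
k=2 src: inc=-0.750000, refl=-0.750000·0.500000=-0.3750; V=0.750000+-0.750000+-0.375000=-0.3750
k=3 load: inc=-0.375000, refl=-0.375000·-1.000000=0.3750; V=0.000000+-0.375000+0.375000=0.0000
k=4 src: inc=0.375000, refl=0.375000·0.500000=0.1875; V=-0.375000+0.375000+0.187500=0.1875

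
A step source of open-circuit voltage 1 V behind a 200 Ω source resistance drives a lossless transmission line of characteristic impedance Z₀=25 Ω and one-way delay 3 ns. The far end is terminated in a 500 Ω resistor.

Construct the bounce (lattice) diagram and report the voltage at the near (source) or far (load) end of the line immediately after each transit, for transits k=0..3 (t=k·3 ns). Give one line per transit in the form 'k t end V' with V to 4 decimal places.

Γ_L=0.904762, Γ_S=0.777778; launch V₁=1·25/225=0.111111
k=0 src: V=0.1111
k=1 load: inc=0.111111, refl=0.111111·0.904762=0.1005; V=0.000000+0.111111+0.100529=0.2116
k=2 src: inc=0.100529, refl=0.100529·0.777778=0.0782; V=0.111111+0.100529+0.078189=0.2898
k=3 load: inc=0.078189, refl=0.078189·0.904762=0.0707; V=0.211640+0.078189+0.070743=0.3606

0 0 source 0.1111
1 3 load 0.2116
2 6 source 0.2898
3 9 load 0.3606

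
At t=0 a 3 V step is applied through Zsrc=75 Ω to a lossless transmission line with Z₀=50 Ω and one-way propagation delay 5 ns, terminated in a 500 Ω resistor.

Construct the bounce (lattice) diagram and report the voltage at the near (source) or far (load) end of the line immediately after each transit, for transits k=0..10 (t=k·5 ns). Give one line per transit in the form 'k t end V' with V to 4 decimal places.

Γ_L=0.818182, Γ_S=0.200000; launch V₁=3·50/125=1.200000
k=0 src: V=1.2000
k=1 load: inc=1.200000, refl=1.200000·0.818182=0.9818; V=0.000000+1.200000+0.981818=2.1818
k=2 src: inc=0.981818, refl=0.981818·0.200000=0.1964; V=1.200000+0.981818+0.196364=2.3782
k=3 load: inc=0.196364, refl=0.196364·0.818182=0.1607; V=2.181818+0.196364+0.160661=2.5388
k=4 src: inc=0.160661, refl=0.160661·0.200000=0.0321; V=2.378182+0.160661+0.032132=2.5710
k=5 load: inc=0.032132, refl=0.032132·0.818182=0.0263; V=2.538843+0.032132+0.026290=2.5973
k=6 src: inc=0.026290, refl=0.026290·0.200000=0.0053; V=2.570975+0.026290+0.005258=2.6025
k=7 load: inc=0.005258, refl=0.005258·0.818182=0.0043; V=2.597265+0.005258+0.004302=2.6068
k=8 src: inc=0.004302, refl=0.004302·0.200000=0.0009; V=2.602523+0.004302+0.000860=2.6077
k=9 load: inc=0.000860, refl=0.000860·0.818182=0.0007; V=2.606825+0.000860+0.000704=2.6084
k=10 src: inc=0.000704, refl=0.000704·0.200000=0.0001; V=2.607686+0.000704+0.000141=2.6085

0 0 source 1.2000
1 5 load 2.1818
2 10 source 2.3782
3 15 load 2.5388
4 20 source 2.5710
5 25 load 2.5973
6 30 source 2.6025
7 35 load 2.6068
8 40 source 2.6077
9 45 load 2.6084
10 50 source 2.6085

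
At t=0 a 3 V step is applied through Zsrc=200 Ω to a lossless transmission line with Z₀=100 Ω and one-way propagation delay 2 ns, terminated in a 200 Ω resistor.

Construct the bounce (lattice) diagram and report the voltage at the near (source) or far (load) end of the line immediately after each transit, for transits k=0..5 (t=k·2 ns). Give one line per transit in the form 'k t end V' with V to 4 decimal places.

0 0 source 1.0000
1 2 load 1.3333
2 4 source 1.4444
3 6 load 1.4815
4 8 source 1.4938
5 10 load 1.4979

Γ_L=0.333333, Γ_S=0.333333; launch V₁=3·100/300=1.000000
k=0 src: V=1.0000
k=1 load: inc=1.000000, refl=1.000000·0.333333=0.3333; V=0.000000+1.000000+0.333333=1.3333
k=2 src: inc=0.333333, refl=0.333333·0.333333=0.1111; V=1.000000+0.333333+0.111111=1.4444
k=3 load: inc=0.111111, refl=0.111111·0.333333=0.0370; V=1.333333+0.111111+0.037037=1.4815
k=4 src: inc=0.037037, refl=0.037037·0.333333=0.0123; V=1.444444+0.037037+0.012346=1.4938
k=5 load: inc=0.012346, refl=0.012346·0.333333=0.0041; V=1.481481+0.012346+0.004115=1.4979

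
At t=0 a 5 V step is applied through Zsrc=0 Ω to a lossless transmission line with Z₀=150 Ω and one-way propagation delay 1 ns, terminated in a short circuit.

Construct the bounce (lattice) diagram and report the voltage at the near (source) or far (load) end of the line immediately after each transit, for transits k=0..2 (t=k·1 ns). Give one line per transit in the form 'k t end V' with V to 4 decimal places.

0 0 source 5.0000
1 1 load 0.0000
2 2 source 5.0000

Γ_L=-1.000000, Γ_S=-1.000000; launch V₁=5·150/150=5.000000
k=0 src: V=5.0000
k=1 load: inc=5.000000, refl=5.000000·-1.000000=-5.0000; V=0.000000+5.000000+-5.000000=0.0000
k=2 src: inc=-5.000000, refl=-5.000000·-1.000000=5.0000; V=5.000000+-5.000000+5.000000=5.0000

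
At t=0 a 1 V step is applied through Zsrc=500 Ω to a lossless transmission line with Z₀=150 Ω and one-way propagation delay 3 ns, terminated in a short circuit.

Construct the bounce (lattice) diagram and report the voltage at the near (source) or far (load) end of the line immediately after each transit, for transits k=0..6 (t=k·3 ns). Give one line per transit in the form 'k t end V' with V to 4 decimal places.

Γ_L=-1.000000, Γ_S=0.538462; launch V₁=1·150/650=0.230769
k=0 src: V=0.2308
k=1 load: inc=0.230769, refl=0.230769·-1.000000=-0.2308; V=0.000000+0.230769+-0.230769=0.0000
k=2 src: inc=-0.230769, refl=-0.230769·0.538462=-0.1243; V=0.230769+-0.230769+-0.124260=-0.1243
k=3 load: inc=-0.124260, refl=-0.124260·-1.000000=0.1243; V=0.000000+-0.124260+0.124260=0.0000
k=4 src: inc=0.124260, refl=0.124260·0.538462=0.0669; V=-0.124260+0.124260+0.066909=0.0669
k=5 load: inc=0.066909, refl=0.066909·-1.000000=-0.0669; V=0.000000+0.066909+-0.066909=0.0000
k=6 src: inc=-0.066909, refl=-0.066909·0.538462=-0.0360; V=0.066909+-0.066909+-0.036028=-0.0360

0 0 source 0.2308
1 3 load 0.0000
2 6 source -0.1243
3 9 load 0.0000
4 12 source 0.0669
5 15 load 0.0000
6 18 source -0.0360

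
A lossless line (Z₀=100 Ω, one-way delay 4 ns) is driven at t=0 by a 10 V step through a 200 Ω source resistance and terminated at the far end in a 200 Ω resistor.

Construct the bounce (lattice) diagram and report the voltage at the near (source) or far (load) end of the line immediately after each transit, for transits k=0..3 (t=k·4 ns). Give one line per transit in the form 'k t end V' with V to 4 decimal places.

0 0 source 3.3333
1 4 load 4.4444
2 8 source 4.8148
3 12 load 4.9383

Γ_L=0.333333, Γ_S=0.333333; launch V₁=10·100/300=3.333333
k=0 src: V=3.3333
k=1 load: inc=3.333333, refl=3.333333·0.333333=1.1111; V=0.000000+3.333333+1.111111=4.4444
k=2 src: inc=1.111111, refl=1.111111·0.333333=0.3704; V=3.333333+1.111111+0.370370=4.8148
k=3 load: inc=0.370370, refl=0.370370·0.333333=0.1235; V=4.444444+0.370370+0.123457=4.9383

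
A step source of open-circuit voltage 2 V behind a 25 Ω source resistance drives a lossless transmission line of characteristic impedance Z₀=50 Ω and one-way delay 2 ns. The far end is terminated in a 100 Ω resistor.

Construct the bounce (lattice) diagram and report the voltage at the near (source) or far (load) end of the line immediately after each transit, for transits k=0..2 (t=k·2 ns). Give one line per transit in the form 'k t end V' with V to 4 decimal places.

0 0 source 1.3333
1 2 load 1.7778
2 4 source 1.6296

Γ_L=0.333333, Γ_S=-0.333333; launch V₁=2·50/75=1.333333
k=0 src: V=1.3333
k=1 load: inc=1.333333, refl=1.333333·0.333333=0.4444; V=0.000000+1.333333+0.444444=1.7778
k=2 src: inc=0.444444, refl=0.444444·-0.333333=-0.1481; V=1.333333+0.444444+-0.148148=1.6296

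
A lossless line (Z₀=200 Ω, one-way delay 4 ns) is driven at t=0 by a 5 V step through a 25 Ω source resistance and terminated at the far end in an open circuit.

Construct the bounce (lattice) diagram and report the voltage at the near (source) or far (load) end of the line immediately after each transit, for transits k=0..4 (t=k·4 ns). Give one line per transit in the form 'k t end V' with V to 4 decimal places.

Γ_L=1.000000, Γ_S=-0.777778; launch V₁=5·200/225=4.444444
k=0 src: V=4.4444
k=1 load: inc=4.444444, refl=4.444444·1.000000=4.4444; V=0.000000+4.444444+4.444444=8.8889
k=2 src: inc=4.444444, refl=4.444444·-0.777778=-3.4568; V=4.444444+4.444444+-3.456790=5.4321
k=3 load: inc=-3.456790, refl=-3.456790·1.000000=-3.4568; V=8.888889+-3.456790+-3.456790=1.9753
k=4 src: inc=-3.456790, refl=-3.456790·-0.777778=2.6886; V=5.432099+-3.456790+2.688615=4.6639

0 0 source 4.4444
1 4 load 8.8889
2 8 source 5.4321
3 12 load 1.9753
4 16 source 4.6639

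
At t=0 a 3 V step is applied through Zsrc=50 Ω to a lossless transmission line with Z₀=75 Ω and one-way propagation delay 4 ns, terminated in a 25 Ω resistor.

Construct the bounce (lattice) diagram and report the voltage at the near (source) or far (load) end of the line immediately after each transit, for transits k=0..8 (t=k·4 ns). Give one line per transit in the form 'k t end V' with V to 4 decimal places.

Γ_L=-0.500000, Γ_S=-0.200000; launch V₁=3·75/125=1.800000
k=0 src: V=1.8000
k=1 load: inc=1.800000, refl=1.800000·-0.500000=-0.9000; V=0.000000+1.800000+-0.900000=0.9000
k=2 src: inc=-0.900000, refl=-0.900000·-0.200000=0.1800; V=1.800000+-0.900000+0.180000=1.0800
k=3 load: inc=0.180000, refl=0.180000·-0.500000=-0.0900; V=0.900000+0.180000+-0.090000=0.9900
k=4 src: inc=-0.090000, refl=-0.090000·-0.200000=0.0180; V=1.080000+-0.090000+0.018000=1.0080
k=5 load: inc=0.018000, refl=0.018000·-0.500000=-0.0090; V=0.990000+0.018000+-0.009000=0.9990
k=6 src: inc=-0.009000, refl=-0.009000·-0.200000=0.0018; V=1.008000+-0.009000+0.001800=1.0008
k=7 load: inc=0.001800, refl=0.001800·-0.500000=-0.0009; V=0.999000+0.001800+-0.000900=0.9999
k=8 src: inc=-0.000900, refl=-0.000900·-0.200000=0.0002; V=1.000800+-0.000900+0.000180=1.0001

0 0 source 1.8000
1 4 load 0.9000
2 8 source 1.0800
3 12 load 0.9900
4 16 source 1.0080
5 20 load 0.9990
6 24 source 1.0008
7 28 load 0.9999
8 32 source 1.0001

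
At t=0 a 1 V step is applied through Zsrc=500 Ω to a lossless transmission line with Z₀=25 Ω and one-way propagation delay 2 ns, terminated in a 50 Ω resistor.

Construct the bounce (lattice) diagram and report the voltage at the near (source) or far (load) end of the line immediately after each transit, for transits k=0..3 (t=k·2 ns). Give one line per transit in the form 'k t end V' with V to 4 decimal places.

0 0 source 0.0476
1 2 load 0.0635
2 4 source 0.0779
3 6 load 0.0826

Γ_L=0.333333, Γ_S=0.904762; launch V₁=1·25/525=0.047619
k=0 src: V=0.0476
k=1 load: inc=0.047619, refl=0.047619·0.333333=0.0159; V=0.000000+0.047619+0.015873=0.0635
k=2 src: inc=0.015873, refl=0.015873·0.904762=0.0144; V=0.047619+0.015873+0.014361=0.0779
k=3 load: inc=0.014361, refl=0.014361·0.333333=0.0048; V=0.063492+0.014361+0.004787=0.0826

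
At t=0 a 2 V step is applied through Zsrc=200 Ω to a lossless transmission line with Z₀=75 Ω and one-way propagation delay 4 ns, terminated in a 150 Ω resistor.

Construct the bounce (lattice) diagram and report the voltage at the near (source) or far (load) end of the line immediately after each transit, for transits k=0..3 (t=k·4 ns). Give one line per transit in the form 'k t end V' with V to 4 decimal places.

0 0 source 0.5455
1 4 load 0.7273
2 8 source 0.8099
3 12 load 0.8375

Γ_L=0.333333, Γ_S=0.454545; launch V₁=2·75/275=0.545455
k=0 src: V=0.5455
k=1 load: inc=0.545455, refl=0.545455·0.333333=0.1818; V=0.000000+0.545455+0.181818=0.7273
k=2 src: inc=0.181818, refl=0.181818·0.454545=0.0826; V=0.545455+0.181818+0.082645=0.8099
k=3 load: inc=0.082645, refl=0.082645·0.333333=0.0275; V=0.727273+0.082645+0.027548=0.8375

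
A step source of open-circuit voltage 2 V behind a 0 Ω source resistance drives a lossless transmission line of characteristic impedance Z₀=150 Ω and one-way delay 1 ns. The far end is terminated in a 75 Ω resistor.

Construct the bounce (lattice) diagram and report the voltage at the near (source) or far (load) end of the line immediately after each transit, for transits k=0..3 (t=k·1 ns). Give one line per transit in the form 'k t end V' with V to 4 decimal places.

Γ_L=-0.333333, Γ_S=-1.000000; launch V₁=2·150/150=2.000000
k=0 src: V=2.0000
k=1 load: inc=2.000000, refl=2.000000·-0.333333=-0.6667; V=0.000000+2.000000+-0.666667=1.3333
k=2 src: inc=-0.666667, refl=-0.666667·-1.000000=0.6667; V=2.000000+-0.666667+0.666667=2.0000
k=3 load: inc=0.666667, refl=0.666667·-0.333333=-0.2222; V=1.333333+0.666667+-0.222222=1.7778

0 0 source 2.0000
1 1 load 1.3333
2 2 source 2.0000
3 3 load 1.7778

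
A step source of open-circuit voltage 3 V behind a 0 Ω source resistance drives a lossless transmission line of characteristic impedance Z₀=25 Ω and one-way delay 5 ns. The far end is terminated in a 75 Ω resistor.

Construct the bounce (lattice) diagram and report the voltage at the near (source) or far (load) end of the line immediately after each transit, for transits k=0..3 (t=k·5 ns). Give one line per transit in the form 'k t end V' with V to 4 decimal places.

0 0 source 3.0000
1 5 load 4.5000
2 10 source 3.0000
3 15 load 2.2500

Γ_L=0.500000, Γ_S=-1.000000; launch V₁=3·25/25=3.000000
k=0 src: V=3.0000
k=1 load: inc=3.000000, refl=3.000000·0.500000=1.5000; V=0.000000+3.000000+1.500000=4.5000
k=2 src: inc=1.500000, refl=1.500000·-1.000000=-1.5000; V=3.000000+1.500000+-1.500000=3.0000
k=3 load: inc=-1.500000, refl=-1.500000·0.500000=-0.7500; V=4.500000+-1.500000+-0.750000=2.2500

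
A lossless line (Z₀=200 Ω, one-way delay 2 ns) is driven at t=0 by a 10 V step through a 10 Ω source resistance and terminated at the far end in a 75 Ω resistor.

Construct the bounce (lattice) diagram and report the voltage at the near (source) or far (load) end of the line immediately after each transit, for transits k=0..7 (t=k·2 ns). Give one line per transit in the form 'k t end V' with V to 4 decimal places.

0 0 source 9.5238
1 2 load 5.1948
2 4 source 9.1115
3 6 load 7.3312
4 8 source 8.9420
5 10 load 8.2098
6 12 source 8.8722
7 14 load 8.5711

Γ_L=-0.454545, Γ_S=-0.904762; launch V₁=10·200/210=9.523810
k=0 src: V=9.5238
k=1 load: inc=9.523810, refl=9.523810·-0.454545=-4.3290; V=0.000000+9.523810+-4.329004=5.1948
k=2 src: inc=-4.329004, refl=-4.329004·-0.904762=3.9167; V=9.523810+-4.329004+3.916718=9.1115
k=3 load: inc=3.916718, refl=3.916718·-0.454545=-1.7803; V=5.194805+3.916718+-1.780326=7.3312
k=4 src: inc=-1.780326, refl=-1.780326·-0.904762=1.6108; V=9.111523+-1.780326+1.610772=8.9420
k=5 load: inc=1.610772, refl=1.610772·-0.454545=-0.7322; V=7.331197+1.610772+-0.732169=8.2098
k=6 src: inc=-0.732169, refl=-0.732169·-0.904762=0.6624; V=8.941968+-0.732169+0.662439=8.8722
k=7 load: inc=0.662439, refl=0.662439·-0.454545=-0.3011; V=8.209800+0.662439+-0.301108=8.5711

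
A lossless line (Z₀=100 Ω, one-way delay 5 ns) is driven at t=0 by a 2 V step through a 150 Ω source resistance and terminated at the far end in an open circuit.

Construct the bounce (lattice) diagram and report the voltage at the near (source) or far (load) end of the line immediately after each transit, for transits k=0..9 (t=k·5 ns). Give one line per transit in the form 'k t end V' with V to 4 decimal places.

0 0 source 0.8000
1 5 load 1.6000
2 10 source 1.7600
3 15 load 1.9200
4 20 source 1.9520
5 25 load 1.9840
6 30 source 1.9904
7 35 load 1.9968
8 40 source 1.9981
9 45 load 1.9994

Γ_L=1.000000, Γ_S=0.200000; launch V₁=2·100/250=0.800000
k=0 src: V=0.8000
k=1 load: inc=0.800000, refl=0.800000·1.000000=0.8000; V=0.000000+0.800000+0.800000=1.6000
k=2 src: inc=0.800000, refl=0.800000·0.200000=0.1600; V=0.800000+0.800000+0.160000=1.7600
k=3 load: inc=0.160000, refl=0.160000·1.000000=0.1600; V=1.600000+0.160000+0.160000=1.9200
k=4 src: inc=0.160000, refl=0.160000·0.200000=0.0320; V=1.760000+0.160000+0.032000=1.9520
k=5 load: inc=0.032000, refl=0.032000·1.000000=0.0320; V=1.920000+0.032000+0.032000=1.9840
k=6 src: inc=0.032000, refl=0.032000·0.200000=0.0064; V=1.952000+0.032000+0.006400=1.9904
k=7 load: inc=0.006400, refl=0.006400·1.000000=0.0064; V=1.984000+0.006400+0.006400=1.9968
k=8 src: inc=0.006400, refl=0.006400·0.200000=0.0013; V=1.990400+0.006400+0.001280=1.9981
k=9 load: inc=0.001280, refl=0.001280·1.000000=0.0013; V=1.996800+0.001280+0.001280=1.9994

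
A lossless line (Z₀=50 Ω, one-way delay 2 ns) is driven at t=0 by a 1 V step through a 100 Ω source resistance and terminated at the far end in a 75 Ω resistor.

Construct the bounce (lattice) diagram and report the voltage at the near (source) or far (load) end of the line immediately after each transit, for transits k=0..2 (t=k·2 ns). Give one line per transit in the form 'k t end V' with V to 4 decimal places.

Γ_L=0.200000, Γ_S=0.333333; launch V₁=1·50/150=0.333333
k=0 src: V=0.3333
k=1 load: inc=0.333333, refl=0.333333·0.200000=0.0667; V=0.000000+0.333333+0.066667=0.4000
k=2 src: inc=0.066667, refl=0.066667·0.333333=0.0222; V=0.333333+0.066667+0.022222=0.4222

0 0 source 0.3333
1 2 load 0.4000
2 4 source 0.4222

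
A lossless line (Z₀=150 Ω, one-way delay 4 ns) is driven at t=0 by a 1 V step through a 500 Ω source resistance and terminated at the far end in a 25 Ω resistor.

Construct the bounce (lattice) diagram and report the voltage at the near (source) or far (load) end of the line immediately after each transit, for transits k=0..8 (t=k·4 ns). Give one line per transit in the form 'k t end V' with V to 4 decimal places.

Γ_L=-0.714286, Γ_S=0.538462; launch V₁=1·150/650=0.230769
k=0 src: V=0.2308
k=1 load: inc=0.230769, refl=0.230769·-0.714286=-0.1648; V=0.000000+0.230769+-0.164835=0.0659
k=2 src: inc=-0.164835, refl=-0.164835·0.538462=-0.0888; V=0.230769+-0.164835+-0.088757=-0.0228
k=3 load: inc=-0.088757, refl=-0.088757·-0.714286=0.0634; V=0.065934+-0.088757+0.063398=0.0406
k=4 src: inc=0.063398, refl=0.063398·0.538462=0.0341; V=-0.022823+0.063398+0.034137=0.0747
k=5 load: inc=0.034137, refl=0.034137·-0.714286=-0.0244; V=0.040575+0.034137+-0.024384=0.0503
k=6 src: inc=-0.024384, refl=-0.024384·0.538462=-0.0131; V=0.074712+-0.024384+-0.013130=0.0372
k=7 load: inc=-0.013130, refl=-0.013130·-0.714286=0.0094; V=0.050328+-0.013130+0.009378=0.0466
k=8 src: inc=0.009378, refl=0.009378·0.538462=0.0050; V=0.037199+0.009378+0.005050=0.0516

0 0 source 0.2308
1 4 load 0.0659
2 8 source -0.0228
3 12 load 0.0406
4 16 source 0.0747
5 20 load 0.0503
6 24 source 0.0372
7 28 load 0.0466
8 32 source 0.0516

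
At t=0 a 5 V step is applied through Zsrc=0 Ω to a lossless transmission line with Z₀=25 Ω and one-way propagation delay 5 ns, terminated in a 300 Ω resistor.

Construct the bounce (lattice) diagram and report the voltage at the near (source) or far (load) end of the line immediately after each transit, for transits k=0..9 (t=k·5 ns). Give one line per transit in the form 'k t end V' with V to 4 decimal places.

0 0 source 5.0000
1 5 load 9.2308
2 10 source 5.0000
3 15 load 1.4201
4 20 source 5.0000
5 25 load 8.0291
6 30 source 5.0000
7 35 load 2.4369
8 40 source 5.0000
9 45 load 7.1688

Γ_L=0.846154, Γ_S=-1.000000; launch V₁=5·25/25=5.000000
k=0 src: V=5.0000
k=1 load: inc=5.000000, refl=5.000000·0.846154=4.2308; V=0.000000+5.000000+4.230769=9.2308
k=2 src: inc=4.230769, refl=4.230769·-1.000000=-4.2308; V=5.000000+4.230769+-4.230769=5.0000
k=3 load: inc=-4.230769, refl=-4.230769·0.846154=-3.5799; V=9.230769+-4.230769+-3.579882=1.4201
k=4 src: inc=-3.579882, refl=-3.579882·-1.000000=3.5799; V=5.000000+-3.579882+3.579882=5.0000
k=5 load: inc=3.579882, refl=3.579882·0.846154=3.0291; V=1.420118+3.579882+3.029131=8.0291
k=6 src: inc=3.029131, refl=3.029131·-1.000000=-3.0291; V=5.000000+3.029131+-3.029131=5.0000
k=7 load: inc=-3.029131, refl=-3.029131·0.846154=-2.5631; V=8.029131+-3.029131+-2.563111=2.4369
k=8 src: inc=-2.563111, refl=-2.563111·-1.000000=2.5631; V=5.000000+-2.563111+2.563111=5.0000
k=9 load: inc=2.563111, refl=2.563111·0.846154=2.1688; V=2.436889+2.563111+2.168786=7.1688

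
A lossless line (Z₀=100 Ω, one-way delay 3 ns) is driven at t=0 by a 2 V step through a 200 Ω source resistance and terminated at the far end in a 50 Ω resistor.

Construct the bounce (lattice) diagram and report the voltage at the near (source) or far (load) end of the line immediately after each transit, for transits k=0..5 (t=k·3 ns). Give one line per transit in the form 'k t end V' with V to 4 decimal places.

Γ_L=-0.333333, Γ_S=0.333333; launch V₁=2·100/300=0.666667
k=0 src: V=0.6667
k=1 load: inc=0.666667, refl=0.666667·-0.333333=-0.2222; V=0.000000+0.666667+-0.222222=0.4444
k=2 src: inc=-0.222222, refl=-0.222222·0.333333=-0.0741; V=0.666667+-0.222222+-0.074074=0.3704
k=3 load: inc=-0.074074, refl=-0.074074·-0.333333=0.0247; V=0.444444+-0.074074+0.024691=0.3951
k=4 src: inc=0.024691, refl=0.024691·0.333333=0.0082; V=0.370370+0.024691+0.008230=0.4033
k=5 load: inc=0.008230, refl=0.008230·-0.333333=-0.0027; V=0.395062+0.008230+-0.002743=0.4005

0 0 source 0.6667
1 3 load 0.4444
2 6 source 0.3704
3 9 load 0.3951
4 12 source 0.4033
5 15 load 0.4005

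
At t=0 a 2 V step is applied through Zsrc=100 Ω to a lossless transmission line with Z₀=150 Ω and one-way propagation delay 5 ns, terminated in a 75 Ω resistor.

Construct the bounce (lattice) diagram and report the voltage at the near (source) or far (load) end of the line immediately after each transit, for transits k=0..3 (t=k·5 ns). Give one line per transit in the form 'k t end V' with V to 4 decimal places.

0 0 source 1.2000
1 5 load 0.8000
2 10 source 0.8800
3 15 load 0.8533

Γ_L=-0.333333, Γ_S=-0.200000; launch V₁=2·150/250=1.200000
k=0 src: V=1.2000
k=1 load: inc=1.200000, refl=1.200000·-0.333333=-0.4000; V=0.000000+1.200000+-0.400000=0.8000
k=2 src: inc=-0.400000, refl=-0.400000·-0.200000=0.0800; V=1.200000+-0.400000+0.080000=0.8800
k=3 load: inc=0.080000, refl=0.080000·-0.333333=-0.0267; V=0.800000+0.080000+-0.026667=0.8533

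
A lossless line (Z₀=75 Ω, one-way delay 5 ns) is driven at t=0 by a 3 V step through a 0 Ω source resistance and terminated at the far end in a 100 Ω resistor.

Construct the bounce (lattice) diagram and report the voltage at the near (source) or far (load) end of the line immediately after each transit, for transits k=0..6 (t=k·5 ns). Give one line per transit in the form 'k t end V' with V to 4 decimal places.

Γ_L=0.142857, Γ_S=-1.000000; launch V₁=3·75/75=3.000000
k=0 src: V=3.0000
k=1 load: inc=3.000000, refl=3.000000·0.142857=0.4286; V=0.000000+3.000000+0.428571=3.4286
k=2 src: inc=0.428571, refl=0.428571·-1.000000=-0.4286; V=3.000000+0.428571+-0.428571=3.0000
k=3 load: inc=-0.428571, refl=-0.428571·0.142857=-0.0612; V=3.428571+-0.428571+-0.061224=2.9388
k=4 src: inc=-0.061224, refl=-0.061224·-1.000000=0.0612; V=3.000000+-0.061224+0.061224=3.0000
k=5 load: inc=0.061224, refl=0.061224·0.142857=0.0087; V=2.938776+0.061224+0.008746=3.0087
k=6 src: inc=0.008746, refl=0.008746·-1.000000=-0.0087; V=3.000000+0.008746+-0.008746=3.0000

0 0 source 3.0000
1 5 load 3.4286
2 10 source 3.0000
3 15 load 2.9388
4 20 source 3.0000
5 25 load 3.0087
6 30 source 3.0000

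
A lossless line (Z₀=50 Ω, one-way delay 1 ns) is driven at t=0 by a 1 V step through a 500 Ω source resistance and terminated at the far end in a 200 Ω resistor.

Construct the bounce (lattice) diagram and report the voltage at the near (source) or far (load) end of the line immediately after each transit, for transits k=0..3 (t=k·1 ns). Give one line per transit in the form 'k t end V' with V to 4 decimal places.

Γ_L=0.600000, Γ_S=0.818182; launch V₁=1·50/550=0.090909
k=0 src: V=0.0909
k=1 load: inc=0.090909, refl=0.090909·0.600000=0.0545; V=0.000000+0.090909+0.054545=0.1455
k=2 src: inc=0.054545, refl=0.054545·0.818182=0.0446; V=0.090909+0.054545+0.044628=0.1901
k=3 load: inc=0.044628, refl=0.044628·0.600000=0.0268; V=0.145455+0.044628+0.026777=0.2169

0 0 source 0.0909
1 1 load 0.1455
2 2 source 0.1901
3 3 load 0.2169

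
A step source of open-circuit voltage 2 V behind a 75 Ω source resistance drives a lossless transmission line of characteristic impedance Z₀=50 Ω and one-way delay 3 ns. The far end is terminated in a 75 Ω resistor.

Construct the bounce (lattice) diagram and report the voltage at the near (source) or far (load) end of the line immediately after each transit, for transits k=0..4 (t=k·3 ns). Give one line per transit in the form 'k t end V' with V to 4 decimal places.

Γ_L=0.200000, Γ_S=0.200000; launch V₁=2·50/125=0.800000
k=0 src: V=0.8000
k=1 load: inc=0.800000, refl=0.800000·0.200000=0.1600; V=0.000000+0.800000+0.160000=0.9600
k=2 src: inc=0.160000, refl=0.160000·0.200000=0.0320; V=0.800000+0.160000+0.032000=0.9920
k=3 load: inc=0.032000, refl=0.032000·0.200000=0.0064; V=0.960000+0.032000+0.006400=0.9984
k=4 src: inc=0.006400, refl=0.006400·0.200000=0.0013; V=0.992000+0.006400+0.001280=0.9997

0 0 source 0.8000
1 3 load 0.9600
2 6 source 0.9920
3 9 load 0.9984
4 12 source 0.9997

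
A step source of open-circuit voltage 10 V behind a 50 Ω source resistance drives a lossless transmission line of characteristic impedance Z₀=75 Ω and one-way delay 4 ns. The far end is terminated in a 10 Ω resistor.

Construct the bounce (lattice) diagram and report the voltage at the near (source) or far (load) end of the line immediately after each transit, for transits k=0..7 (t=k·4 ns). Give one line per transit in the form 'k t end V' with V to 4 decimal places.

0 0 source 6.0000
1 4 load 1.4118
2 8 source 2.3294
3 12 load 1.6277
4 16 source 1.7680
5 20 load 1.6607
6 24 source 1.6822
7 28 load 1.6658

Γ_L=-0.764706, Γ_S=-0.200000; launch V₁=10·75/125=6.000000
k=0 src: V=6.0000
k=1 load: inc=6.000000, refl=6.000000·-0.764706=-4.5882; V=0.000000+6.000000+-4.588235=1.4118
k=2 src: inc=-4.588235, refl=-4.588235·-0.200000=0.9176; V=6.000000+-4.588235+0.917647=2.3294
k=3 load: inc=0.917647, refl=0.917647·-0.764706=-0.7017; V=1.411765+0.917647+-0.701730=1.6277
k=4 src: inc=-0.701730, refl=-0.701730·-0.200000=0.1403; V=2.329412+-0.701730+0.140346=1.7680
k=5 load: inc=0.140346, refl=0.140346·-0.764706=-0.1073; V=1.627682+0.140346+-0.107323=1.6607
k=6 src: inc=-0.107323, refl=-0.107323·-0.200000=0.0215; V=1.768028+-0.107323+0.021465=1.6822
k=7 load: inc=0.021465, refl=0.021465·-0.764706=-0.0164; V=1.660704+0.021465+-0.016414=1.6658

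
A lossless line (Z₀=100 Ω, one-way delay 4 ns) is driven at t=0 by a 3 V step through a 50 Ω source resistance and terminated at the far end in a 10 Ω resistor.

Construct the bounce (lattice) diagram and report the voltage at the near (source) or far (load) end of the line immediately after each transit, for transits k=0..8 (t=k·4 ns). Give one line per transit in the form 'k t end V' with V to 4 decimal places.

Γ_L=-0.818182, Γ_S=-0.333333; launch V₁=3·100/150=2.000000
k=0 src: V=2.0000
k=1 load: inc=2.000000, refl=2.000000·-0.818182=-1.6364; V=0.000000+2.000000+-1.636364=0.3636
k=2 src: inc=-1.636364, refl=-1.636364·-0.333333=0.5455; V=2.000000+-1.636364+0.545455=0.9091
k=3 load: inc=0.545455, refl=0.545455·-0.818182=-0.4463; V=0.363636+0.545455+-0.446281=0.4628
k=4 src: inc=-0.446281, refl=-0.446281·-0.333333=0.1488; V=0.909091+-0.446281+0.148760=0.6116
k=5 load: inc=0.148760, refl=0.148760·-0.818182=-0.1217; V=0.462810+0.148760+-0.121713=0.4899
k=6 src: inc=-0.121713, refl=-0.121713·-0.333333=0.0406; V=0.611570+-0.121713+0.040571=0.5304
k=7 load: inc=0.040571, refl=0.040571·-0.818182=-0.0332; V=0.489857+0.040571+-0.033194=0.4972
k=8 src: inc=-0.033194, refl=-0.033194·-0.333333=0.0111; V=0.530428+-0.033194+0.011065=0.5083

0 0 source 2.0000
1 4 load 0.3636
2 8 source 0.9091
3 12 load 0.4628
4 16 source 0.6116
5 20 load 0.4899
6 24 source 0.5304
7 28 load 0.4972
8 32 source 0.5083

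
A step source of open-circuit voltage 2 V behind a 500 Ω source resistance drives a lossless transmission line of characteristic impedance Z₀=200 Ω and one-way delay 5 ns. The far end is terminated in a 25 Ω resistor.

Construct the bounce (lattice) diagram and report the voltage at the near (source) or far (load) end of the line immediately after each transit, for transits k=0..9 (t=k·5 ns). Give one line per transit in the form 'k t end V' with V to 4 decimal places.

Γ_L=-0.777778, Γ_S=0.428571; launch V₁=2·200/700=0.571429
k=0 src: V=0.5714
k=1 load: inc=0.571429, refl=0.571429·-0.777778=-0.4444; V=0.000000+0.571429+-0.444444=0.1270
k=2 src: inc=-0.444444, refl=-0.444444·0.428571=-0.1905; V=0.571429+-0.444444+-0.190476=-0.0635
k=3 load: inc=-0.190476, refl=-0.190476·-0.777778=0.1481; V=0.126984+-0.190476+0.148148=0.0847
k=4 src: inc=0.148148, refl=0.148148·0.428571=0.0635; V=-0.063492+0.148148+0.063492=0.1481
k=5 load: inc=0.063492, refl=0.063492·-0.777778=-0.0494; V=0.084656+0.063492+-0.049383=0.0988
k=6 src: inc=-0.049383, refl=-0.049383·0.428571=-0.0212; V=0.148148+-0.049383+-0.021164=0.0776
k=7 load: inc=-0.021164, refl=-0.021164·-0.777778=0.0165; V=0.098765+-0.021164+0.016461=0.0941
k=8 src: inc=0.016461, refl=0.016461·0.428571=0.0071; V=0.077601+0.016461+0.007055=0.1011
k=9 load: inc=0.007055, refl=0.007055·-0.777778=-0.0055; V=0.094062+0.007055+-0.005487=0.0956

0 0 source 0.5714
1 5 load 0.1270
2 10 source -0.0635
3 15 load 0.0847
4 20 source 0.1481
5 25 load 0.0988
6 30 source 0.0776
7 35 load 0.0941
8 40 source 0.1011
9 45 load 0.0956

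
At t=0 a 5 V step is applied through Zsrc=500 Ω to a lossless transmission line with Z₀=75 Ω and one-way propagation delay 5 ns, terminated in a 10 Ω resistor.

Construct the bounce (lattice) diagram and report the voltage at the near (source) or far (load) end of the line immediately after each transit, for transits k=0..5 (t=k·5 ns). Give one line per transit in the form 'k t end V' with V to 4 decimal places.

0 0 source 0.6522
1 5 load 0.1535
2 10 source -0.2152
3 15 load 0.0667
4 20 source 0.2751
5 25 load 0.1157

Γ_L=-0.764706, Γ_S=0.739130; launch V₁=5·75/575=0.652174
k=0 src: V=0.6522
k=1 load: inc=0.652174, refl=0.652174·-0.764706=-0.4987; V=0.000000+0.652174+-0.498721=0.1535
k=2 src: inc=-0.498721, refl=-0.498721·0.739130=-0.3686; V=0.652174+-0.498721+-0.368620=-0.2152
k=3 load: inc=-0.368620, refl=-0.368620·-0.764706=0.2819; V=0.153453+-0.368620+0.281886=0.0667
k=4 src: inc=0.281886, refl=0.281886·0.739130=0.2084; V=-0.215167+0.281886+0.208350=0.2751
k=5 load: inc=0.208350, refl=0.208350·-0.764706=-0.1593; V=0.066719+0.208350+-0.159327=0.1157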